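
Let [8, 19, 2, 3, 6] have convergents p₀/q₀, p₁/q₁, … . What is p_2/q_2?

314/39

Using pₖ = aₖpₖ₋₁ + pₖ₋₂, qₖ = aₖqₖ₋₁ + qₖ₋₂ (with p₋₁=1, p₋₂=0, q₋₁=0, q₋₂=1):
  k=0: a=8, p=8, q=1
  k=1: a=19, p=153, q=19
  k=2: a=2, p=314, q=39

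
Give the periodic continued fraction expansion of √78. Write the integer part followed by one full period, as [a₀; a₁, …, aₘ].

a₀ = ⌊√78⌋ = 8.
With m₀=0, d₀=1 and mₖ₊₁ = dₖaₖ − mₖ, dₖ₊₁ = (n − mₖ₊₁²)/dₖ, aₖ₊₁ = ⌊(a₀+mₖ₊₁)/dₖ₊₁⌋:
  k=1: m=8, d=14, a=1
  k=2: m=6, d=3, a=4
  k=3: m=6, d=14, a=1
  k=4: m=8, d=1, a=16
d=1 and a=2a₀=16 at k=4, so the next step gives (m, d) = (8, 14) again — its k=1 value — and the period has length 4.

[8; 1, 4, 1, 16]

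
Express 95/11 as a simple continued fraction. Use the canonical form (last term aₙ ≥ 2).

[8; 1, 1, 1, 3]

95 = 8×11 + 7
11 = 1×7 + 4
7 = 1×4 + 3
4 = 1×3 + 1
3 = 3×1 + 0  (stop)
So 95/11 = [8; 1, 1, 1, 3].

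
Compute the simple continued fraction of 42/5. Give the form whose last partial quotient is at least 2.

42 = 8·5 + 2
5 = 2·2 + 1
2 = 2·1 + 0  (stop)
So 42/5 = [8; 2, 2].

[8; 2, 2]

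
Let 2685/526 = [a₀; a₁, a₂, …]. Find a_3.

1

2685 = 5·526 + 55   →  a_0 = 5
526 = 9·55 + 31   →  a_1 = 9
55 = 1·31 + 24   →  a_2 = 1
31 = 1·24 + 7   →  a_3 = 1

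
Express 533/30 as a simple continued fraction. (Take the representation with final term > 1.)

533 = 17×30 + 23
30 = 1×23 + 7
23 = 3×7 + 2
7 = 3×2 + 1
2 = 2×1 + 0  (stop)
So 533/30 = [17; 1, 3, 3, 2].

[17; 1, 3, 3, 2]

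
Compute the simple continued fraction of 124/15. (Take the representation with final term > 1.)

[8; 3, 1, 3]

124 = 8*15 + 4
15 = 3*4 + 3
4 = 1*3 + 1
3 = 3*1 + 0  (stop)
So 124/15 = [8; 3, 1, 3].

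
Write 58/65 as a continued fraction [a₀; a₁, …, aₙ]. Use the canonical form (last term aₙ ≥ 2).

[0; 1, 8, 3, 2]

58 = 0·65 + 58
65 = 1·58 + 7
58 = 8·7 + 2
7 = 3·2 + 1
2 = 2·1 + 0  (stop)
So 58/65 = [0; 1, 8, 3, 2].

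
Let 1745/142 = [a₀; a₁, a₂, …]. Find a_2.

1745 = 12·142 + 41   →  a_0 = 12
142 = 3·41 + 19   →  a_1 = 3
41 = 2·19 + 3   →  a_2 = 2

2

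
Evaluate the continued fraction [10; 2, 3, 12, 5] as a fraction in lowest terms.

Fold from the inside: start with 5/1.
  12 + 1/5 = 61/5
  3 + 5/61 = 188/61
  2 + 61/188 = 437/188
  10 + 188/437 = 4558/437

4558/437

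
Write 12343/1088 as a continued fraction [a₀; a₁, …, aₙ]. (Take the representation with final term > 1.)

[11; 2, 1, 9, 7, 2, 2]

12343 = 11*1088 + 375
1088 = 2*375 + 338
375 = 1*338 + 37
338 = 9*37 + 5
37 = 7*5 + 2
5 = 2*2 + 1
2 = 2*1 + 0  (stop)
So 12343/1088 = [11; 2, 1, 9, 7, 2, 2].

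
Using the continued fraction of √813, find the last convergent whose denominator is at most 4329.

122464/4295

√813 = [28; 1, 1, 18, 1, 1, 56, …] (period length 6).
Convergents:
  p_0/q_0 = 28/1
  p_1/q_1 = 29/1
  p_2/q_2 = 57/2
  p_3/q_3 = 1055/37
  p_4/q_4 = 1112/39
  p_5/q_5 = 2167/76
  p_6/q_6 = 122464/4295
  p_7/q_7 = 124631/4371
q_6 = 4295 ≤ 4329 < 4371 = q_7, so the answer is 122464/4295.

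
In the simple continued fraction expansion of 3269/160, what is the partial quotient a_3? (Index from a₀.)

7

3269 = 20·160 + 69   →  a_0 = 20
160 = 2·69 + 22   →  a_1 = 2
69 = 3·22 + 3   →  a_2 = 3
22 = 7·3 + 1   →  a_3 = 7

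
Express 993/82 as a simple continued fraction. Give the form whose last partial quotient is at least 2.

993 = 12·82 + 9
82 = 9·9 + 1
9 = 9·1 + 0  (stop)
So 993/82 = [12; 9, 9].

[12; 9, 9]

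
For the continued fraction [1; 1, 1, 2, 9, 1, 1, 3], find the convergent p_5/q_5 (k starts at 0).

Using pₖ = aₖpₖ₋₁ + pₖ₋₂, qₖ = aₖqₖ₋₁ + qₖ₋₂ (with p₋₁=1, p₋₂=0, q₋₁=0, q₋₂=1):
  k=0: a=1, p=1, q=1
  k=1: a=1, p=2, q=1
  k=2: a=1, p=3, q=2
  k=3: a=2, p=8, q=5
  k=4: a=9, p=75, q=47
  k=5: a=1, p=83, q=52

83/52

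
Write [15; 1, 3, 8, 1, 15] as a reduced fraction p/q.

Fold from the inside: start with 15/1.
  1 + 1/15 = 16/15
  8 + 15/16 = 143/16
  3 + 16/143 = 445/143
  1 + 143/445 = 588/445
  15 + 445/588 = 9265/588

9265/588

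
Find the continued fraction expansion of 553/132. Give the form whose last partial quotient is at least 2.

[4; 5, 3, 1, 1, 3]

553 = 4×132 + 25
132 = 5×25 + 7
25 = 3×7 + 4
7 = 1×4 + 3
4 = 1×3 + 1
3 = 3×1 + 0  (stop)
So 553/132 = [4; 5, 3, 1, 1, 3].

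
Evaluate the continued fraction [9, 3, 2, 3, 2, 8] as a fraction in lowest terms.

Using pₖ = aₖpₖ₋₁ + pₖ₋₂ and qₖ = aₖqₖ₋₁ + qₖ₋₂:
  k=0: a=9, p=9, q=1
  k=1: a=3, p=28, q=3
  k=2: a=2, p=65, q=7
  k=3: a=3, p=223, q=24
  k=4: a=2, p=511, q=55
  k=5: a=8, p=4311, q=464

4311/464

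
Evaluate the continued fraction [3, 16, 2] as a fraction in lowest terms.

Fold from the inside: start with 2/1.
  16 + 1/2 = 33/2
  3 + 2/33 = 101/33

101/33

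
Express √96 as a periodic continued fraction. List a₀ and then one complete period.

a₀ = ⌊√96⌋ = 9.
With m₀=0, d₀=1 and mₖ₊₁ = dₖaₖ − mₖ, dₖ₊₁ = (n − mₖ₊₁²)/dₖ, aₖ₊₁ = ⌊(a₀+mₖ₊₁)/dₖ₊₁⌋:
  k=1: m=9, d=15, a=1
  k=2: m=6, d=4, a=3
  k=3: m=6, d=15, a=1
  k=4: m=9, d=1, a=18
d=1 and a=2a₀=18 at k=4, so the next step gives (m, d) = (9, 15) again — its k=1 value — and the period has length 4.

[9; 1, 3, 1, 18]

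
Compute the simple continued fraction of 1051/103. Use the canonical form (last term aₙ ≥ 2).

[10; 4, 1, 9, 2]

1051 = 10×103 + 21
103 = 4×21 + 19
21 = 1×19 + 2
19 = 9×2 + 1
2 = 2×1 + 0  (stop)
So 1051/103 = [10; 4, 1, 9, 2].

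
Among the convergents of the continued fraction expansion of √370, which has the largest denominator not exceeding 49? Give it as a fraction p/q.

√370 = [19; 4, 4, 38, …] (period length 3).
Convergents:
  p_0/q_0 = 19/1
  p_1/q_1 = 77/4
  p_2/q_2 = 327/17
  p_3/q_3 = 12503/650
q_2 = 17 ≤ 49 < 650 = q_3, so the answer is 327/17.

327/17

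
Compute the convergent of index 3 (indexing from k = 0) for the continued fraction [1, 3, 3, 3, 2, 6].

Using pₖ = aₖpₖ₋₁ + pₖ₋₂, qₖ = aₖqₖ₋₁ + qₖ₋₂ (with p₋₁=1, p₋₂=0, q₋₁=0, q₋₂=1):
  k=0: a=1, p=1, q=1
  k=1: a=3, p=4, q=3
  k=2: a=3, p=13, q=10
  k=3: a=3, p=43, q=33

43/33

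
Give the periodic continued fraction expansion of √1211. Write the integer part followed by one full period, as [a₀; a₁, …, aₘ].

a₀ = ⌊√1211⌋ = 34.

[34; 1, 3, 1, 68]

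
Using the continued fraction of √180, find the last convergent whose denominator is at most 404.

4253/317

√180 = [13; 2, 2, 2, 26, …] (period length 4).
Convergents:
  p_0/q_0 = 13/1
  p_1/q_1 = 27/2
  p_2/q_2 = 67/5
  p_3/q_3 = 161/12
  p_4/q_4 = 4253/317
  p_5/q_5 = 8667/646
q_4 = 317 ≤ 404 < 646 = q_5, so the answer is 4253/317.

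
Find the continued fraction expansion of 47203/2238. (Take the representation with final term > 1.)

[21; 10, 1, 11, 17]

47203 = 21·2238 + 205
2238 = 10·205 + 188
205 = 1·188 + 17
188 = 11·17 + 1
17 = 17·1 + 0  (stop)
So 47203/2238 = [21; 10, 1, 11, 17].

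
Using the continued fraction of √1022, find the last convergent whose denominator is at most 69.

1023/32

√1022 = [31; 1, 30, 1, 62, …] (period length 4).
Convergents:
  p_0/q_0 = 31/1
  p_1/q_1 = 32/1
  p_2/q_2 = 991/31
  p_3/q_3 = 1023/32
  p_4/q_4 = 64417/2015
q_3 = 32 ≤ 69 < 2015 = q_4, so the answer is 1023/32.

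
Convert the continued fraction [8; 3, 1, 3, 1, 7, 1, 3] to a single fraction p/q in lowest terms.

Using pₖ = aₖpₖ₋₁ + pₖ₋₂ and qₖ = aₖqₖ₋₁ + qₖ₋₂:
  k=0: a=8, p=8, q=1
  k=1: a=3, p=25, q=3
  k=2: a=1, p=33, q=4
  k=3: a=3, p=124, q=15
  k=4: a=1, p=157, q=19
  k=5: a=7, p=1223, q=148
  k=6: a=1, p=1380, q=167
  k=7: a=3, p=5363, q=649

5363/649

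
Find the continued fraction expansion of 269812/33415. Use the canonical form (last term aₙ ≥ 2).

269812 = 8×33415 + 2492
33415 = 13×2492 + 1019
2492 = 2×1019 + 454
1019 = 2×454 + 111
454 = 4×111 + 10
111 = 11×10 + 1
10 = 10×1 + 0  (stop)
So 269812/33415 = [8; 13, 2, 2, 4, 11, 10].

[8; 13, 2, 2, 4, 11, 10]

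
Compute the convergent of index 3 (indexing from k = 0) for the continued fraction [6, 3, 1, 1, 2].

44/7

Using pₖ = aₖpₖ₋₁ + pₖ₋₂, qₖ = aₖqₖ₋₁ + qₖ₋₂ (with p₋₁=1, p₋₂=0, q₋₁=0, q₋₂=1):
  k=0: a=6, p=6, q=1
  k=1: a=3, p=19, q=3
  k=2: a=1, p=25, q=4
  k=3: a=1, p=44, q=7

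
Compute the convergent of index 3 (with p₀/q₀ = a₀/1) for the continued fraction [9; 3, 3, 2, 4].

214/23

Using pₖ = aₖpₖ₋₁ + pₖ₋₂, qₖ = aₖqₖ₋₁ + qₖ₋₂ (with p₋₁=1, p₋₂=0, q₋₁=0, q₋₂=1):
  k=0: a=9, p=9, q=1
  k=1: a=3, p=28, q=3
  k=2: a=3, p=93, q=10
  k=3: a=2, p=214, q=23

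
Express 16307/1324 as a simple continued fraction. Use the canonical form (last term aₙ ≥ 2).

16307 = 12*1324 + 419
1324 = 3*419 + 67
419 = 6*67 + 17
67 = 3*17 + 16
17 = 1*16 + 1
16 = 16*1 + 0  (stop)
So 16307/1324 = [12; 3, 6, 3, 1, 16].

[12; 3, 6, 3, 1, 16]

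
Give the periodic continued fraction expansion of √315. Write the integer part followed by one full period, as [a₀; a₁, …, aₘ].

[17; 1, 2, 1, 34]

a₀ = ⌊√315⌋ = 17.
With m₀=0, d₀=1 and mₖ₊₁ = dₖaₖ − mₖ, dₖ₊₁ = (n − mₖ₊₁²)/dₖ, aₖ₊₁ = ⌊(a₀+mₖ₊₁)/dₖ₊₁⌋:
  k=1: m=17, d=26, a=1
  k=2: m=9, d=9, a=2
  k=3: m=9, d=26, a=1
  k=4: m=17, d=1, a=34
d=1 and a=2a₀=34 at k=4, so the next step gives (m, d) = (17, 26) again — its k=1 value — and the period has length 4.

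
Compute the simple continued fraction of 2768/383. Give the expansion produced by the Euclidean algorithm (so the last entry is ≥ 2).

2768 = 7·383 + 87
383 = 4·87 + 35
87 = 2·35 + 17
35 = 2·17 + 1
17 = 17·1 + 0  (stop)
So 2768/383 = [7; 4, 2, 2, 17].

[7; 4, 2, 2, 17]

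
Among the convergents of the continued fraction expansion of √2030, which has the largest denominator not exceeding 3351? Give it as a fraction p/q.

√2030 = [45; 18, 90, …] (period length 2).
Convergents:
  p_0/q_0 = 45/1
  p_1/q_1 = 811/18
  p_2/q_2 = 73035/1621
  p_3/q_3 = 1315441/29196
q_2 = 1621 ≤ 3351 < 29196 = q_3, so the answer is 73035/1621.

73035/1621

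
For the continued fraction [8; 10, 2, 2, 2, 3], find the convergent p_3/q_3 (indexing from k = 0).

421/52

Using pₖ = aₖpₖ₋₁ + pₖ₋₂, qₖ = aₖqₖ₋₁ + qₖ₋₂ (with p₋₁=1, p₋₂=0, q₋₁=0, q₋₂=1):
  k=0: a=8, p=8, q=1
  k=1: a=10, p=81, q=10
  k=2: a=2, p=170, q=21
  k=3: a=2, p=421, q=52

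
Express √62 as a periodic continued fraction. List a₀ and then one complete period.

a₀ = ⌊√62⌋ = 7.
With m₀=0, d₀=1 and mₖ₊₁ = dₖaₖ − mₖ, dₖ₊₁ = (n − mₖ₊₁²)/dₖ, aₖ₊₁ = ⌊(a₀+mₖ₊₁)/dₖ₊₁⌋:
  k=1: m=7, d=13, a=1
  k=2: m=6, d=2, a=6
  k=3: m=6, d=13, a=1
  k=4: m=7, d=1, a=14
d=1 and a=2a₀=14 at k=4, so the next step gives (m, d) = (7, 13) again — its k=1 value — and the period has length 4.

[7; 1, 6, 1, 14]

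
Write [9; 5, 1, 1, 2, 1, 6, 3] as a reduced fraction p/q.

Fold from the inside: start with 3/1.
  6 + 1/3 = 19/3
  1 + 3/19 = 22/19
  2 + 19/22 = 63/22
  1 + 22/63 = 85/63
  1 + 63/85 = 148/85
  5 + 85/148 = 825/148
  9 + 148/825 = 7573/825

7573/825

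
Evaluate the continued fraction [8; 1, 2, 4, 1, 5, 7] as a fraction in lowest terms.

Fold from the inside: start with 7/1.
  5 + 1/7 = 36/7
  1 + 7/36 = 43/36
  4 + 36/43 = 208/43
  2 + 43/208 = 459/208
  1 + 208/459 = 667/459
  8 + 459/667 = 5795/667

5795/667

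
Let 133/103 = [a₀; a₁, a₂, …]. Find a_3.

3

133 = 1·103 + 30   →  a_0 = 1
103 = 3·30 + 13   →  a_1 = 3
30 = 2·13 + 4   →  a_2 = 2
13 = 3·4 + 1   →  a_3 = 3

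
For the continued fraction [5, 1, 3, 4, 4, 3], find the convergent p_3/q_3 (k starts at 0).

Using pₖ = aₖpₖ₋₁ + pₖ₋₂, qₖ = aₖqₖ₋₁ + qₖ₋₂ (with p₋₁=1, p₋₂=0, q₋₁=0, q₋₂=1):
  k=0: a=5, p=5, q=1
  k=1: a=1, p=6, q=1
  k=2: a=3, p=23, q=4
  k=3: a=4, p=98, q=17

98/17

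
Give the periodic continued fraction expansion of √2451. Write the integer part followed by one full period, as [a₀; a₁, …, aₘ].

[49; 1, 1, 32, 1, 1, 98]

a₀ = ⌊√2451⌋ = 49.
With m₀=0, d₀=1 and mₖ₊₁ = dₖaₖ − mₖ, dₖ₊₁ = (n − mₖ₊₁²)/dₖ, aₖ₊₁ = ⌊(a₀+mₖ₊₁)/dₖ₊₁⌋:
  k=1: m=49, d=50, a=1
  k=2: m=1, d=49, a=1
  k=3: m=48, d=3, a=32
  k=4: m=48, d=49, a=1
  k=5: m=1, d=50, a=1
  k=6: m=49, d=1, a=98
d=1 and a=2a₀=98 at k=6, so the next step gives (m, d) = (49, 50) again — its k=1 value — and the period has length 6.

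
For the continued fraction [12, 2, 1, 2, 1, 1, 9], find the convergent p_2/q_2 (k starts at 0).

Using pₖ = aₖpₖ₋₁ + pₖ₋₂, qₖ = aₖqₖ₋₁ + qₖ₋₂ (with p₋₁=1, p₋₂=0, q₋₁=0, q₋₂=1):
  k=0: a=12, p=12, q=1
  k=1: a=2, p=25, q=2
  k=2: a=1, p=37, q=3

37/3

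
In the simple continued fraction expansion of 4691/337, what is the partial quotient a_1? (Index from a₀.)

1

4691 = 13·337 + 310   →  a_0 = 13
337 = 1·310 + 27   →  a_1 = 1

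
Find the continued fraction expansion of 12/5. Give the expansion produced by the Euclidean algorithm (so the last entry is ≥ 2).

[2; 2, 2]

12 = 2*5 + 2
5 = 2*2 + 1
2 = 2*1 + 0  (stop)
So 12/5 = [2; 2, 2].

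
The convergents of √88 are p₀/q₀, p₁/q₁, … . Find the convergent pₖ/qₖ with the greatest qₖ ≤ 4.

28/3

√88 = [9; 2, 1, 1, 1, 2, 18, …] (period length 6).
Convergents:
  p_0/q_0 = 9/1
  p_1/q_1 = 19/2
  p_2/q_2 = 28/3
  p_3/q_3 = 47/5
q_2 = 3 ≤ 4 < 5 = q_3, so the answer is 28/3.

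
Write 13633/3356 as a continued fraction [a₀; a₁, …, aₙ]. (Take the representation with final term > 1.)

[4; 16, 17, 2, 2, 2]

13633 = 4*3356 + 209
3356 = 16*209 + 12
209 = 17*12 + 5
12 = 2*5 + 2
5 = 2*2 + 1
2 = 2*1 + 0  (stop)
So 13633/3356 = [4; 16, 17, 2, 2, 2].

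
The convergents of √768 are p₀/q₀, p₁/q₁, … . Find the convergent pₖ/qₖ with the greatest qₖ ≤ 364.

5404/195

√768 = [27; 1, 2, 2, 13, 2, 2, 1, 54, …] (period length 8).
Convergents:
  p_0/q_0 = 27/1
  p_1/q_1 = 28/1
  p_2/q_2 = 83/3
  p_3/q_3 = 194/7
  p_4/q_4 = 2605/94
  p_5/q_5 = 5404/195
  p_6/q_6 = 13413/484
q_5 = 195 ≤ 364 < 484 = q_6, so the answer is 5404/195.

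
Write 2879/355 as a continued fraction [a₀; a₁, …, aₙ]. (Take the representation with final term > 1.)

2879 = 8*355 + 39
355 = 9*39 + 4
39 = 9*4 + 3
4 = 1*3 + 1
3 = 3*1 + 0  (stop)
So 2879/355 = [8; 9, 9, 1, 3].

[8; 9, 9, 1, 3]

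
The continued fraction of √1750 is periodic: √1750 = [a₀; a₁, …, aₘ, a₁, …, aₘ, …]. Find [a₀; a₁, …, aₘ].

[41; 1, 4, 1, 82]

a₀ = ⌊√1750⌋ = 41.
With m₀=0, d₀=1 and mₖ₊₁ = dₖaₖ − mₖ, dₖ₊₁ = (n − mₖ₊₁²)/dₖ, aₖ₊₁ = ⌊(a₀+mₖ₊₁)/dₖ₊₁⌋:
  k=1: m=41, d=69, a=1
  k=2: m=28, d=14, a=4
  k=3: m=28, d=69, a=1
  k=4: m=41, d=1, a=82
d=1 and a=2a₀=82 at k=4, so the next step gives (m, d) = (41, 69) again — its k=1 value — and the period has length 4.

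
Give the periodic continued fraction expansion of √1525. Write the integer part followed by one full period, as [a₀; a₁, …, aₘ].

[39; 19, 1, 1, 19, 78]

a₀ = ⌊√1525⌋ = 39.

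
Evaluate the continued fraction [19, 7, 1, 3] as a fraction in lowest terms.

Using pₖ = aₖpₖ₋₁ + pₖ₋₂ and qₖ = aₖqₖ₋₁ + qₖ₋₂:
  k=0: a=19, p=19, q=1
  k=1: a=7, p=134, q=7
  k=2: a=1, p=153, q=8
  k=3: a=3, p=593, q=31

593/31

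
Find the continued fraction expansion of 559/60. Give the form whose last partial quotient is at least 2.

[9; 3, 6, 3]

559 = 9×60 + 19
60 = 3×19 + 3
19 = 6×3 + 1
3 = 3×1 + 0  (stop)
So 559/60 = [9; 3, 6, 3].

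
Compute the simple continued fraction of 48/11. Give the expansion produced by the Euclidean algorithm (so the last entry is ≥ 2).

48 = 4*11 + 4
11 = 2*4 + 3
4 = 1*3 + 1
3 = 3*1 + 0  (stop)
So 48/11 = [4; 2, 1, 3].

[4; 2, 1, 3]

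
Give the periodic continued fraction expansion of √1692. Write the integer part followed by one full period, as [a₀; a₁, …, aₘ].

[41; 7, 2, 7, 82]

a₀ = ⌊√1692⌋ = 41.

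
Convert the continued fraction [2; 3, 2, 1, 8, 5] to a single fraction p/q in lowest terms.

Fold from the inside: start with 5/1.
  8 + 1/5 = 41/5
  1 + 5/41 = 46/41
  2 + 41/46 = 133/46
  3 + 46/133 = 445/133
  2 + 133/445 = 1023/445

1023/445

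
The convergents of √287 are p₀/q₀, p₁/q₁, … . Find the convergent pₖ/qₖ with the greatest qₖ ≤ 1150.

√287 = [16; 1, 15, 1, 32, …] (period length 4).
Convergents:
  p_0/q_0 = 16/1
  p_1/q_1 = 17/1
  p_2/q_2 = 271/16
  p_3/q_3 = 288/17
  p_4/q_4 = 9487/560
  p_5/q_5 = 9775/577
  p_6/q_6 = 156112/9215
q_5 = 577 ≤ 1150 < 9215 = q_6, so the answer is 9775/577.

9775/577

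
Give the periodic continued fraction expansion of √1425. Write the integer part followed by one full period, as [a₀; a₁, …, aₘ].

[37; 1, 2, 1, 74]

a₀ = ⌊√1425⌋ = 37.
With m₀=0, d₀=1 and mₖ₊₁ = dₖaₖ − mₖ, dₖ₊₁ = (n − mₖ₊₁²)/dₖ, aₖ₊₁ = ⌊(a₀+mₖ₊₁)/dₖ₊₁⌋:
  k=1: m=37, d=56, a=1
  k=2: m=19, d=19, a=2
  k=3: m=19, d=56, a=1
  k=4: m=37, d=1, a=74
d=1 and a=2a₀=74 at k=4, so the next step gives (m, d) = (37, 56) again — its k=1 value — and the period has length 4.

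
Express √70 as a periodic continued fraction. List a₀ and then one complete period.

a₀ = ⌊√70⌋ = 8.
With m₀=0, d₀=1 and mₖ₊₁ = dₖaₖ − mₖ, dₖ₊₁ = (n − mₖ₊₁²)/dₖ, aₖ₊₁ = ⌊(a₀+mₖ₊₁)/dₖ₊₁⌋:
  k=1: m=8, d=6, a=2
  k=2: m=4, d=9, a=1
  k=3: m=5, d=5, a=2
  k=4: m=5, d=9, a=1
  k=5: m=4, d=6, a=2
  k=6: m=8, d=1, a=16
d=1 and a=2a₀=16 at k=6, so the next step gives (m, d) = (8, 6) again — its k=1 value — and the period has length 6.

[8; 2, 1, 2, 1, 2, 16]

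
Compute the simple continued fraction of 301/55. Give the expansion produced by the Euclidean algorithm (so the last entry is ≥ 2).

301 = 5*55 + 26
55 = 2*26 + 3
26 = 8*3 + 2
3 = 1*2 + 1
2 = 2*1 + 0  (stop)
So 301/55 = [5; 2, 8, 1, 2].

[5; 2, 8, 1, 2]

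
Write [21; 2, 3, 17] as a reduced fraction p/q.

Fold from the inside: start with 17/1.
  3 + 1/17 = 52/17
  2 + 17/52 = 121/52
  21 + 52/121 = 2593/121

2593/121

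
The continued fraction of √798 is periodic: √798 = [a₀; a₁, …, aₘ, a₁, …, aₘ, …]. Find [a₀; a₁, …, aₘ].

[28; 4, 56]

a₀ = ⌊√798⌋ = 28.
With m₀=0, d₀=1 and mₖ₊₁ = dₖaₖ − mₖ, dₖ₊₁ = (n − mₖ₊₁²)/dₖ, aₖ₊₁ = ⌊(a₀+mₖ₊₁)/dₖ₊₁⌋:
  k=1: m=28, d=14, a=4
  k=2: m=28, d=1, a=56
d=1 and a=2a₀=56 at k=2, so the next step gives (m, d) = (28, 14) again — its k=1 value — and the period has length 2.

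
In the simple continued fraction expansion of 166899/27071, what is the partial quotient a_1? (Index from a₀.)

6

166899 = 6·27071 + 4473   →  a_0 = 6
27071 = 6·4473 + 233   →  a_1 = 6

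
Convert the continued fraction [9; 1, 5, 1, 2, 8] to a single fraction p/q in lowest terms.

1645/167

Fold from the inside: start with 8/1.
  2 + 1/8 = 17/8
  1 + 8/17 = 25/17
  5 + 17/25 = 142/25
  1 + 25/142 = 167/142
  9 + 142/167 = 1645/167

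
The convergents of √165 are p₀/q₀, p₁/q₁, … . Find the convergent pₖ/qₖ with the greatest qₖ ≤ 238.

1079/84

√165 = [12; 1, 5, 2, 5, 1, 24, …] (period length 6).
Convergents:
  p_0/q_0 = 12/1
  p_1/q_1 = 13/1
  p_2/q_2 = 77/6
  p_3/q_3 = 167/13
  p_4/q_4 = 912/71
  p_5/q_5 = 1079/84
  p_6/q_6 = 26808/2087
q_5 = 84 ≤ 238 < 2087 = q_6, so the answer is 1079/84.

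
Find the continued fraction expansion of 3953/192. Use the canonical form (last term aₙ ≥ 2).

3953 = 20*192 + 113
192 = 1*113 + 79
113 = 1*79 + 34
79 = 2*34 + 11
34 = 3*11 + 1
11 = 11*1 + 0  (stop)
So 3953/192 = [20; 1, 1, 2, 3, 11].

[20; 1, 1, 2, 3, 11]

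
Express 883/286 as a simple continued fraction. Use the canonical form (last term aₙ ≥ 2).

[3; 11, 2, 3, 1, 2]

883 = 3*286 + 25
286 = 11*25 + 11
25 = 2*11 + 3
11 = 3*3 + 2
3 = 1*2 + 1
2 = 2*1 + 0  (stop)
So 883/286 = [3; 11, 2, 3, 1, 2].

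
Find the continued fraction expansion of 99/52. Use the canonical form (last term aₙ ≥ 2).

[1; 1, 9, 2, 2]

99 = 1*52 + 47
52 = 1*47 + 5
47 = 9*5 + 2
5 = 2*2 + 1
2 = 2*1 + 0  (stop)
So 99/52 = [1; 1, 9, 2, 2].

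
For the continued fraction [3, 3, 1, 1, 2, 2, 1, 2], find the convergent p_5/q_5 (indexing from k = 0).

Using pₖ = aₖpₖ₋₁ + pₖ₋₂, qₖ = aₖqₖ₋₁ + qₖ₋₂ (with p₋₁=1, p₋₂=0, q₋₁=0, q₋₂=1):
  k=0: a=3, p=3, q=1
  k=1: a=3, p=10, q=3
  k=2: a=1, p=13, q=4
  k=3: a=1, p=23, q=7
  k=4: a=2, p=59, q=18
  k=5: a=2, p=141, q=43

141/43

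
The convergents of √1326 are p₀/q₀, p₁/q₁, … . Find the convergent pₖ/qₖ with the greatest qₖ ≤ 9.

182/5

√1326 = [36; 2, 2, 2, 2, 2, 72, …] (period length 6).
Convergents:
  p_0/q_0 = 36/1
  p_1/q_1 = 73/2
  p_2/q_2 = 182/5
  p_3/q_3 = 437/12
q_2 = 5 ≤ 9 < 12 = q_3, so the answer is 182/5.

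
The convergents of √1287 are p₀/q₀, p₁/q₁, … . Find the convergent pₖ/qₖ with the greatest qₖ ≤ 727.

√1287 = [35; 1, 6, 1, 70, …] (period length 4).
Convergents:
  p_0/q_0 = 35/1
  p_1/q_1 = 36/1
  p_2/q_2 = 251/7
  p_3/q_3 = 287/8
  p_4/q_4 = 20341/567
  p_5/q_5 = 20628/575
  p_6/q_6 = 144109/4017
q_5 = 575 ≤ 727 < 4017 = q_6, so the answer is 20628/575.

20628/575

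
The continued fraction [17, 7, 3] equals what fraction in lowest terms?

Fold from the inside: start with 3/1.
  7 + 1/3 = 22/3
  17 + 3/22 = 377/22

377/22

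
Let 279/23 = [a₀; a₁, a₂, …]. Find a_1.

279 = 12·23 + 3   →  a_0 = 12
23 = 7·3 + 2   →  a_1 = 7

7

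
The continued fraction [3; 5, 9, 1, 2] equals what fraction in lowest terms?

473/148

Fold from the inside: start with 2/1.
  1 + 1/2 = 3/2
  9 + 2/3 = 29/3
  5 + 3/29 = 148/29
  3 + 29/148 = 473/148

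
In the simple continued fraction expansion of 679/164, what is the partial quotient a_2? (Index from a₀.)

7

679 = 4·164 + 23   →  a_0 = 4
164 = 7·23 + 3   →  a_1 = 7
23 = 7·3 + 2   →  a_2 = 7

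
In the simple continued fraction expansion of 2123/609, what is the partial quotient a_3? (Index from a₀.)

2

2123 = 3·609 + 296   →  a_0 = 3
609 = 2·296 + 17   →  a_1 = 2
296 = 17·17 + 7   →  a_2 = 17
17 = 2·7 + 3   →  a_3 = 2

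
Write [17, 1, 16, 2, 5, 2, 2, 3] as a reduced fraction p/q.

62961/3509

Fold from the inside: start with 3/1.
  2 + 1/3 = 7/3
  2 + 3/7 = 17/7
  5 + 7/17 = 92/17
  2 + 17/92 = 201/92
  16 + 92/201 = 3308/201
  1 + 201/3308 = 3509/3308
  17 + 3308/3509 = 62961/3509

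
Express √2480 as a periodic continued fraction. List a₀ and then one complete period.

a₀ = ⌊√2480⌋ = 49.
With m₀=0, d₀=1 and mₖ₊₁ = dₖaₖ − mₖ, dₖ₊₁ = (n − mₖ₊₁²)/dₖ, aₖ₊₁ = ⌊(a₀+mₖ₊₁)/dₖ₊₁⌋:
  k=1: m=49, d=79, a=1
  k=2: m=30, d=20, a=3
  k=3: m=30, d=79, a=1
  k=4: m=49, d=1, a=98
d=1 and a=2a₀=98 at k=4, so the next step gives (m, d) = (49, 79) again — its k=1 value — and the period has length 4.

[49; 1, 3, 1, 98]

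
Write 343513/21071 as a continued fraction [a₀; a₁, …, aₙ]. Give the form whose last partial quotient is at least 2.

343513 = 16×21071 + 6377
21071 = 3×6377 + 1940
6377 = 3×1940 + 557
1940 = 3×557 + 269
557 = 2×269 + 19
269 = 14×19 + 3
19 = 6×3 + 1
3 = 3×1 + 0  (stop)
So 343513/21071 = [16; 3, 3, 3, 2, 14, 6, 3].

[16; 3, 3, 3, 2, 14, 6, 3]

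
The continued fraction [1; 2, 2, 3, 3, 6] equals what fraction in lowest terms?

Using pₖ = aₖpₖ₋₁ + pₖ₋₂ and qₖ = aₖqₖ₋₁ + qₖ₋₂:
  k=0: a=1, p=1, q=1
  k=1: a=2, p=3, q=2
  k=2: a=2, p=7, q=5
  k=3: a=3, p=24, q=17
  k=4: a=3, p=79, q=56
  k=5: a=6, p=498, q=353

498/353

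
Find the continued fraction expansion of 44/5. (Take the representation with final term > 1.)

[8; 1, 4]

44 = 8·5 + 4
5 = 1·4 + 1
4 = 4·1 + 0  (stop)
So 44/5 = [8; 1, 4].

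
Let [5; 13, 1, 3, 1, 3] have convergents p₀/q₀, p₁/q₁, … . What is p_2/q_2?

Using pₖ = aₖpₖ₋₁ + pₖ₋₂, qₖ = aₖqₖ₋₁ + qₖ₋₂ (with p₋₁=1, p₋₂=0, q₋₁=0, q₋₂=1):
  k=0: a=5, p=5, q=1
  k=1: a=13, p=66, q=13
  k=2: a=1, p=71, q=14

71/14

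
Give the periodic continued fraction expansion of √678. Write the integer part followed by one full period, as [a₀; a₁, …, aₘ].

[26; 26, 52]

a₀ = ⌊√678⌋ = 26.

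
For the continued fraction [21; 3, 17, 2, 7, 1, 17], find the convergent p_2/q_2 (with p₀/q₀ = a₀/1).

1109/52

Using pₖ = aₖpₖ₋₁ + pₖ₋₂, qₖ = aₖqₖ₋₁ + qₖ₋₂ (with p₋₁=1, p₋₂=0, q₋₁=0, q₋₂=1):
  k=0: a=21, p=21, q=1
  k=1: a=3, p=64, q=3
  k=2: a=17, p=1109, q=52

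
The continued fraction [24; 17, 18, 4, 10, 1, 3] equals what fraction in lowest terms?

Fold from the inside: start with 3/1.
  1 + 1/3 = 4/3
  10 + 3/4 = 43/4
  4 + 4/43 = 176/43
  18 + 43/176 = 3211/176
  17 + 176/3211 = 54763/3211
  24 + 3211/54763 = 1317523/54763

1317523/54763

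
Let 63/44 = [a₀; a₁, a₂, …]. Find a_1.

63 = 1·44 + 19   →  a_0 = 1
44 = 2·19 + 6   →  a_1 = 2

2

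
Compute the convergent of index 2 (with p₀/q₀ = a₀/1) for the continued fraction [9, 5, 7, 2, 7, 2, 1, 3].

331/36

Using pₖ = aₖpₖ₋₁ + pₖ₋₂, qₖ = aₖqₖ₋₁ + qₖ₋₂ (with p₋₁=1, p₋₂=0, q₋₁=0, q₋₂=1):
  k=0: a=9, p=9, q=1
  k=1: a=5, p=46, q=5
  k=2: a=7, p=331, q=36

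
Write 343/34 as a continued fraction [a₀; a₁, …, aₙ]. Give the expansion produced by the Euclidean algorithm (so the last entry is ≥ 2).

[10; 11, 3]

343 = 10·34 + 3
34 = 11·3 + 1
3 = 3·1 + 0  (stop)
So 343/34 = [10; 11, 3].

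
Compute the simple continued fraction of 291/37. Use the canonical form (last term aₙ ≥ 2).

[7; 1, 6, 2, 2]

291 = 7·37 + 32
37 = 1·32 + 5
32 = 6·5 + 2
5 = 2·2 + 1
2 = 2·1 + 0  (stop)
So 291/37 = [7; 1, 6, 2, 2].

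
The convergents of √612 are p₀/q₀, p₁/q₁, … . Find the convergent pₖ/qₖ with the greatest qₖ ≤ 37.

569/23

√612 = [24; 1, 2, 1, 4, 1, 2, 1, 48, …] (period length 8).
Convergents:
  p_0/q_0 = 24/1
  p_1/q_1 = 25/1
  p_2/q_2 = 74/3
  p_3/q_3 = 99/4
  p_4/q_4 = 470/19
  p_5/q_5 = 569/23
  p_6/q_6 = 1608/65
q_5 = 23 ≤ 37 < 65 = q_6, so the answer is 569/23.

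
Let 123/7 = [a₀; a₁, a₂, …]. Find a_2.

123 = 17·7 + 4   →  a_0 = 17
7 = 1·4 + 3   →  a_1 = 1
4 = 1·3 + 1   →  a_2 = 1

1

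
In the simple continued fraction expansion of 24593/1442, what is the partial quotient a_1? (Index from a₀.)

18

24593 = 17·1442 + 79   →  a_0 = 17
1442 = 18·79 + 20   →  a_1 = 18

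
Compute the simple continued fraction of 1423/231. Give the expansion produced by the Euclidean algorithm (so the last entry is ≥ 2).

[6; 6, 4, 9]

1423 = 6*231 + 37
231 = 6*37 + 9
37 = 4*9 + 1
9 = 9*1 + 0  (stop)
So 1423/231 = [6; 6, 4, 9].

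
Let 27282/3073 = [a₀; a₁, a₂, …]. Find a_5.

3

27282 = 8·3073 + 2698   →  a_0 = 8
3073 = 1·2698 + 375   →  a_1 = 1
2698 = 7·375 + 73   →  a_2 = 7
375 = 5·73 + 10   →  a_3 = 5
73 = 7·10 + 3   →  a_4 = 7
10 = 3·3 + 1   →  a_5 = 3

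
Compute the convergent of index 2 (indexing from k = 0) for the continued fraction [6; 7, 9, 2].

Using pₖ = aₖpₖ₋₁ + pₖ₋₂, qₖ = aₖqₖ₋₁ + qₖ₋₂ (with p₋₁=1, p₋₂=0, q₋₁=0, q₋₂=1):
  k=0: a=6, p=6, q=1
  k=1: a=7, p=43, q=7
  k=2: a=9, p=393, q=64

393/64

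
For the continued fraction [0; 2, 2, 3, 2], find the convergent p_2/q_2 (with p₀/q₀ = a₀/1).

Using pₖ = aₖpₖ₋₁ + pₖ₋₂, qₖ = aₖqₖ₋₁ + qₖ₋₂ (with p₋₁=1, p₋₂=0, q₋₁=0, q₋₂=1):
  k=0: a=0, p=0, q=1
  k=1: a=2, p=1, q=2
  k=2: a=2, p=2, q=5

2/5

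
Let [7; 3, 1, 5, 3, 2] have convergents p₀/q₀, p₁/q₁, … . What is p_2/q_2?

29/4

Using pₖ = aₖpₖ₋₁ + pₖ₋₂, qₖ = aₖqₖ₋₁ + qₖ₋₂ (with p₋₁=1, p₋₂=0, q₋₁=0, q₋₂=1):
  k=0: a=7, p=7, q=1
  k=1: a=3, p=22, q=3
  k=2: a=1, p=29, q=4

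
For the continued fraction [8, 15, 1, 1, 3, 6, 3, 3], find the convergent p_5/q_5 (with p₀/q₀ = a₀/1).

5524/685

Using pₖ = aₖpₖ₋₁ + pₖ₋₂, qₖ = aₖqₖ₋₁ + qₖ₋₂ (with p₋₁=1, p₋₂=0, q₋₁=0, q₋₂=1):
  k=0: a=8, p=8, q=1
  k=1: a=15, p=121, q=15
  k=2: a=1, p=129, q=16
  k=3: a=1, p=250, q=31
  k=4: a=3, p=879, q=109
  k=5: a=6, p=5524, q=685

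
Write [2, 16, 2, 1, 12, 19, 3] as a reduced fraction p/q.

74543/36165

Using pₖ = aₖpₖ₋₁ + pₖ₋₂ and qₖ = aₖqₖ₋₁ + qₖ₋₂:
  k=0: a=2, p=2, q=1
  k=1: a=16, p=33, q=16
  k=2: a=2, p=68, q=33
  k=3: a=1, p=101, q=49
  k=4: a=12, p=1280, q=621
  k=5: a=19, p=24421, q=11848
  k=6: a=3, p=74543, q=36165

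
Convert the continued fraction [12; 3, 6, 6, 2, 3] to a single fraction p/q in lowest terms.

10789/876

Using pₖ = aₖpₖ₋₁ + pₖ₋₂ and qₖ = aₖqₖ₋₁ + qₖ₋₂:
  k=0: a=12, p=12, q=1
  k=1: a=3, p=37, q=3
  k=2: a=6, p=234, q=19
  k=3: a=6, p=1441, q=117
  k=4: a=2, p=3116, q=253
  k=5: a=3, p=10789, q=876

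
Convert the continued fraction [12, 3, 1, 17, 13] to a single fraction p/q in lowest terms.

11359/927

Using pₖ = aₖpₖ₋₁ + pₖ₋₂ and qₖ = aₖqₖ₋₁ + qₖ₋₂:
  k=0: a=12, p=12, q=1
  k=1: a=3, p=37, q=3
  k=2: a=1, p=49, q=4
  k=3: a=17, p=870, q=71
  k=4: a=13, p=11359, q=927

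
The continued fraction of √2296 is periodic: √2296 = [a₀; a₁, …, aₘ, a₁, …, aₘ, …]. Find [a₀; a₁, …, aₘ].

a₀ = ⌊√2296⌋ = 47.
With m₀=0, d₀=1 and mₖ₊₁ = dₖaₖ − mₖ, dₖ₊₁ = (n − mₖ₊₁²)/dₖ, aₖ₊₁ = ⌊(a₀+mₖ₊₁)/dₖ₊₁⌋:
  k=1: m=47, d=87, a=1
  k=2: m=40, d=8, a=10
  k=3: m=40, d=87, a=1
  k=4: m=47, d=1, a=94
d=1 and a=2a₀=94 at k=4, so the next step gives (m, d) = (47, 87) again — its k=1 value — and the period has length 4.

[47; 1, 10, 1, 94]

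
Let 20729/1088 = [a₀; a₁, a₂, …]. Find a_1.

20729 = 19·1088 + 57   →  a_0 = 19
1088 = 19·57 + 5   →  a_1 = 19

19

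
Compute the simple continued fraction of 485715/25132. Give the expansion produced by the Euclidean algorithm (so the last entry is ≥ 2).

485715 = 19×25132 + 8207
25132 = 3×8207 + 511
8207 = 16×511 + 31
511 = 16×31 + 15
31 = 2×15 + 1
15 = 15×1 + 0  (stop)
So 485715/25132 = [19; 3, 16, 16, 2, 15].

[19; 3, 16, 16, 2, 15]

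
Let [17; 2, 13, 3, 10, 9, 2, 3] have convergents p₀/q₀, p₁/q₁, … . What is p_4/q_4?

14982/857

Using pₖ = aₖpₖ₋₁ + pₖ₋₂, qₖ = aₖqₖ₋₁ + qₖ₋₂ (with p₋₁=1, p₋₂=0, q₋₁=0, q₋₂=1):
  k=0: a=17, p=17, q=1
  k=1: a=2, p=35, q=2
  k=2: a=13, p=472, q=27
  k=3: a=3, p=1451, q=83
  k=4: a=10, p=14982, q=857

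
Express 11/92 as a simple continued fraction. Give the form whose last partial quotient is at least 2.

11 = 0×92 + 11
92 = 8×11 + 4
11 = 2×4 + 3
4 = 1×3 + 1
3 = 3×1 + 0  (stop)
So 11/92 = [0; 8, 2, 1, 3].

[0; 8, 2, 1, 3]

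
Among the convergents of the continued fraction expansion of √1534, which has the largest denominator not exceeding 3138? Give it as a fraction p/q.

110449/2820

√1534 = [39; 6, 78, …] (period length 2).
Convergents:
  p_0/q_0 = 39/1
  p_1/q_1 = 235/6
  p_2/q_2 = 18369/469
  p_3/q_3 = 110449/2820
  p_4/q_4 = 8633391/220429
q_3 = 2820 ≤ 3138 < 220429 = q_4, so the answer is 110449/2820.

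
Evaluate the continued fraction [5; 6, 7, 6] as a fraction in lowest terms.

1363/264

Fold from the inside: start with 6/1.
  7 + 1/6 = 43/6
  6 + 6/43 = 264/43
  5 + 43/264 = 1363/264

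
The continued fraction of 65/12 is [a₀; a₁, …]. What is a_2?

65 = 5·12 + 5   →  a_0 = 5
12 = 2·5 + 2   →  a_1 = 2
5 = 2·2 + 1   →  a_2 = 2

2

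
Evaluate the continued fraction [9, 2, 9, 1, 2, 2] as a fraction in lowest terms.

1355/143

Using pₖ = aₖpₖ₋₁ + pₖ₋₂ and qₖ = aₖqₖ₋₁ + qₖ₋₂:
  k=0: a=9, p=9, q=1
  k=1: a=2, p=19, q=2
  k=2: a=9, p=180, q=19
  k=3: a=1, p=199, q=21
  k=4: a=2, p=578, q=61
  k=5: a=2, p=1355, q=143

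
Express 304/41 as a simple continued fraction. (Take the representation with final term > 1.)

[7; 2, 2, 2, 3]

304 = 7*41 + 17
41 = 2*17 + 7
17 = 2*7 + 3
7 = 2*3 + 1
3 = 3*1 + 0  (stop)
So 304/41 = [7; 2, 2, 2, 3].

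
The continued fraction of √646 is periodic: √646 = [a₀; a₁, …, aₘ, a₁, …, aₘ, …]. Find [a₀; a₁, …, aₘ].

a₀ = ⌊√646⌋ = 25.
With m₀=0, d₀=1 and mₖ₊₁ = dₖaₖ − mₖ, dₖ₊₁ = (n − mₖ₊₁²)/dₖ, aₖ₊₁ = ⌊(a₀+mₖ₊₁)/dₖ₊₁⌋:
  k=1: m=25, d=21, a=2
  k=2: m=17, d=17, a=2
  k=3: m=17, d=21, a=2
  k=4: m=25, d=1, a=50
d=1 and a=2a₀=50 at k=4, so the next step gives (m, d) = (25, 21) again — its k=1 value — and the period has length 4.

[25; 2, 2, 2, 50]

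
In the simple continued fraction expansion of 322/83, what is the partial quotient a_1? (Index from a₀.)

322 = 3·83 + 73   →  a_0 = 3
83 = 1·73 + 10   →  a_1 = 1

1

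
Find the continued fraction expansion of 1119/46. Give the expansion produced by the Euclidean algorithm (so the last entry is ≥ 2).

[24; 3, 15]

1119 = 24×46 + 15
46 = 3×15 + 1
15 = 15×1 + 0  (stop)
So 1119/46 = [24; 3, 15].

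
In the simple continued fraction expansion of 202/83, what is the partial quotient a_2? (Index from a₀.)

3

202 = 2·83 + 36   →  a_0 = 2
83 = 2·36 + 11   →  a_1 = 2
36 = 3·11 + 3   →  a_2 = 3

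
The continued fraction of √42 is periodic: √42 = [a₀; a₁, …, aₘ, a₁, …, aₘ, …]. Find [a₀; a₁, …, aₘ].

[6; 2, 12]

a₀ = ⌊√42⌋ = 6.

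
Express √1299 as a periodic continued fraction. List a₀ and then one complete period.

[36; 24, 72]

a₀ = ⌊√1299⌋ = 36.
With m₀=0, d₀=1 and mₖ₊₁ = dₖaₖ − mₖ, dₖ₊₁ = (n − mₖ₊₁²)/dₖ, aₖ₊₁ = ⌊(a₀+mₖ₊₁)/dₖ₊₁⌋:
  k=1: m=36, d=3, a=24
  k=2: m=36, d=1, a=72
d=1 and a=2a₀=72 at k=2, so the next step gives (m, d) = (36, 3) again — its k=1 value — and the period has length 2.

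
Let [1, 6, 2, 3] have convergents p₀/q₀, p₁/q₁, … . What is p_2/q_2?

Using pₖ = aₖpₖ₋₁ + pₖ₋₂, qₖ = aₖqₖ₋₁ + qₖ₋₂ (with p₋₁=1, p₋₂=0, q₋₁=0, q₋₂=1):
  k=0: a=1, p=1, q=1
  k=1: a=6, p=7, q=6
  k=2: a=2, p=15, q=13

15/13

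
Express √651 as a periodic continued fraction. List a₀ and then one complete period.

a₀ = ⌊√651⌋ = 25.
With m₀=0, d₀=1 and mₖ₊₁ = dₖaₖ − mₖ, dₖ₊₁ = (n − mₖ₊₁²)/dₖ, aₖ₊₁ = ⌊(a₀+mₖ₊₁)/dₖ₊₁⌋:
  k=1: m=25, d=26, a=1
  k=2: m=1, d=25, a=1
  k=3: m=24, d=3, a=16
  k=4: m=24, d=25, a=1
  k=5: m=1, d=26, a=1
  k=6: m=25, d=1, a=50
d=1 and a=2a₀=50 at k=6, so the next step gives (m, d) = (25, 26) again — its k=1 value — and the period has length 6.

[25; 1, 1, 16, 1, 1, 50]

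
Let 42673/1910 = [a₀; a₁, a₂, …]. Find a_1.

42673 = 22·1910 + 653   →  a_0 = 22
1910 = 2·653 + 604   →  a_1 = 2

2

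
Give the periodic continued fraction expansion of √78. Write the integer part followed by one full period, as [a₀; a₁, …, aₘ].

a₀ = ⌊√78⌋ = 8.
With m₀=0, d₀=1 and mₖ₊₁ = dₖaₖ − mₖ, dₖ₊₁ = (n − mₖ₊₁²)/dₖ, aₖ₊₁ = ⌊(a₀+mₖ₊₁)/dₖ₊₁⌋:
  k=1: m=8, d=14, a=1
  k=2: m=6, d=3, a=4
  k=3: m=6, d=14, a=1
  k=4: m=8, d=1, a=16
d=1 and a=2a₀=16 at k=4, so the next step gives (m, d) = (8, 14) again — its k=1 value — and the period has length 4.

[8; 1, 4, 1, 16]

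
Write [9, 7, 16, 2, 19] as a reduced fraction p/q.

41503/4540

Fold from the inside: start with 19/1.
  2 + 1/19 = 39/19
  16 + 19/39 = 643/39
  7 + 39/643 = 4540/643
  9 + 643/4540 = 41503/4540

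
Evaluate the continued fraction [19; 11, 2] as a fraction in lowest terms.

Fold from the inside: start with 2/1.
  11 + 1/2 = 23/2
  19 + 2/23 = 439/23

439/23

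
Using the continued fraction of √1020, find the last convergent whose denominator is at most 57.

511/16

√1020 = [31; 1, 14, 1, 62, …] (period length 4).
Convergents:
  p_0/q_0 = 31/1
  p_1/q_1 = 32/1
  p_2/q_2 = 479/15
  p_3/q_3 = 511/16
  p_4/q_4 = 32161/1007
q_3 = 16 ≤ 57 < 1007 = q_4, so the answer is 511/16.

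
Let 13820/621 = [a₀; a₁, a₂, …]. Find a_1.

13820 = 22·621 + 158   →  a_0 = 22
621 = 3·158 + 147   →  a_1 = 3

3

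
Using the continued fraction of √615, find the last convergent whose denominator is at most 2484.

√615 = [24; 1, 3, 1, 48, …] (period length 4).
Convergents:
  p_0/q_0 = 24/1
  p_1/q_1 = 25/1
  p_2/q_2 = 99/4
  p_3/q_3 = 124/5
  p_4/q_4 = 6051/244
  p_5/q_5 = 6175/249
  p_6/q_6 = 24576/991
  p_7/q_7 = 30751/1240
  p_8/q_8 = 1500624/60511
q_7 = 1240 ≤ 2484 < 60511 = q_8, so the answer is 30751/1240.

30751/1240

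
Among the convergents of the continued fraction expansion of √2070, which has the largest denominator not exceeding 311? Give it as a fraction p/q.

8235/181

√2070 = [45; 2, 90, …] (period length 2).
Convergents:
  p_0/q_0 = 45/1
  p_1/q_1 = 91/2
  p_2/q_2 = 8235/181
  p_3/q_3 = 16561/364
q_2 = 181 ≤ 311 < 364 = q_3, so the answer is 8235/181.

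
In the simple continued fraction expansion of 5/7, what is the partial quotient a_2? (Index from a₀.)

5 = 0·7 + 5   →  a_0 = 0
7 = 1·5 + 2   →  a_1 = 1
5 = 2·2 + 1   →  a_2 = 2

2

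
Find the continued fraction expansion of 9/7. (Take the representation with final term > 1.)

9 = 1*7 + 2
7 = 3*2 + 1
2 = 2*1 + 0  (stop)
So 9/7 = [1; 3, 2].

[1; 3, 2]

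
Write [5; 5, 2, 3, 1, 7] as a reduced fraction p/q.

Using pₖ = aₖpₖ₋₁ + pₖ₋₂ and qₖ = aₖqₖ₋₁ + qₖ₋₂:
  k=0: a=5, p=5, q=1
  k=1: a=5, p=26, q=5
  k=2: a=2, p=57, q=11
  k=3: a=3, p=197, q=38
  k=4: a=1, p=254, q=49
  k=5: a=7, p=1975, q=381

1975/381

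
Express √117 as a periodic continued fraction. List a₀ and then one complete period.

[10; 1, 4, 2, 4, 1, 20]

a₀ = ⌊√117⌋ = 10.
With m₀=0, d₀=1 and mₖ₊₁ = dₖaₖ − mₖ, dₖ₊₁ = (n − mₖ₊₁²)/dₖ, aₖ₊₁ = ⌊(a₀+mₖ₊₁)/dₖ₊₁⌋:
  k=1: m=10, d=17, a=1
  k=2: m=7, d=4, a=4
  k=3: m=9, d=9, a=2
  k=4: m=9, d=4, a=4
  k=5: m=7, d=17, a=1
  k=6: m=10, d=1, a=20
d=1 and a=2a₀=20 at k=6, so the next step gives (m, d) = (10, 17) again — its k=1 value — and the period has length 6.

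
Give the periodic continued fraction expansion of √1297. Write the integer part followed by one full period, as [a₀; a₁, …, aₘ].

[36; 72]

a₀ = ⌊√1297⌋ = 36.
With m₀=0, d₀=1 and mₖ₊₁ = dₖaₖ − mₖ, dₖ₊₁ = (n − mₖ₊₁²)/dₖ, aₖ₊₁ = ⌊(a₀+mₖ₊₁)/dₖ₊₁⌋:
  k=1: m=36, d=1, a=72
d=1 and a=2a₀=72 at k=1, so the next step gives (m, d) = (36, 1) again — its k=1 value — and the period has length 1.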